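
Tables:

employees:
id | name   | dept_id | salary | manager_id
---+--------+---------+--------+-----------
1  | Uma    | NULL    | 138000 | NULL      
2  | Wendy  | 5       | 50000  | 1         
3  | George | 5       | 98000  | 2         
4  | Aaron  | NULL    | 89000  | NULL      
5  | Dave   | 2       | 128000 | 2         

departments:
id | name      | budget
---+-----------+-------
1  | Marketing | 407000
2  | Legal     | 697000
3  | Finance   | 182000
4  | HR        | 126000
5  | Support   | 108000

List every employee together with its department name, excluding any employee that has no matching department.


INNER JOIN keeps only employees rows whose dept_id matches an id in departments. Walk through each employee:
  - employee 1 (Uma): dept_id=NULL, no match -> dropped
  - employee 2 (Wendy): dept_id=5 -> matches Support
  - employee 3 (George): dept_id=5 -> matches Support
  - employee 4 (Aaron): dept_id=NULL, no match -> dropped
  - employee 5 (Dave): dept_id=2 -> matches Legal
So 2 of 5 rows are dropped.

SQL:
SELECT a.name, b.name AS department
FROM employees a
INNER JOIN departments b ON a.dept_id = b.id

Result:
name   | department
-------+-----------
Wendy  | Support   
George | Support   
Dave   | Legal     


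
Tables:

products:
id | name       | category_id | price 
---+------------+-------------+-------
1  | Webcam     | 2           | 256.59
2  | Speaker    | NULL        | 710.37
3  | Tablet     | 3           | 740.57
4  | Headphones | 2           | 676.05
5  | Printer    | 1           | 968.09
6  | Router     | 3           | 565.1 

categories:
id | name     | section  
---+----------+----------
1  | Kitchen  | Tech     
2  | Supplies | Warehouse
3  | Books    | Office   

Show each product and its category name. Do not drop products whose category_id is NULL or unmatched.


LEFT JOIN keeps every row from products (the left table); where category_id has no match in categories, the category columns become NULL. Walk through each product:
  - product 1 (Webcam): category_id=2 -> matches Supplies
  - product 2 (Speaker): category_id=NULL, no match -> kept with NULL
  - product 3 (Tablet): category_id=3 -> matches Books
  - product 4 (Headphones): category_id=2 -> matches Supplies
  - product 5 (Printer): category_id=1 -> matches Kitchen
  - product 6 (Router): category_id=3 -> matches Books
All 6 rows appear; 1 has NULL category.

SQL:
SELECT a.name, b.name AS category
FROM products a
LEFT JOIN categories b ON a.category_id = b.id

Result:
name       | category
-----------+---------
Webcam     | Supplies
Speaker    | NULL    
Tablet     | Books   
Headphones | Supplies
Printer    | Kitchen 
Router     | Books   


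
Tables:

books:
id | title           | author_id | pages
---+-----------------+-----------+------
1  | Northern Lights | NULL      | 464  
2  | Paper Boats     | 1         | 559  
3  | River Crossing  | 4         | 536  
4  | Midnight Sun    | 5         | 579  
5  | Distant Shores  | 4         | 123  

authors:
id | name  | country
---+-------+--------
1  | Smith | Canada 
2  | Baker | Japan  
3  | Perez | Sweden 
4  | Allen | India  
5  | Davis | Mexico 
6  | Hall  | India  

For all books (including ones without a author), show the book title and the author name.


LEFT JOIN keeps every row from books (the left table); where author_id has no match in authors, the author columns become NULL. Walk through each book:
  - book 1 (Northern Lights): author_id=NULL, no match -> kept with NULL
  - book 2 (Paper Boats): author_id=1 -> matches Smith
  - book 3 (River Crossing): author_id=4 -> matches Allen
  - book 4 (Midnight Sun): author_id=5 -> matches Davis
  - book 5 (Distant Shores): author_id=4 -> matches Allen
All 5 rows appear; 1 has NULL author.

SQL:
SELECT a.title, b.name AS author
FROM books a
LEFT JOIN authors b ON a.author_id = b.id

Result:
title           | author
----------------+-------
Northern Lights | NULL  
Paper Boats     | Smith 
River Crossing  | Allen 
Midnight Sun    | Davis 
Distant Shores  | Allen 


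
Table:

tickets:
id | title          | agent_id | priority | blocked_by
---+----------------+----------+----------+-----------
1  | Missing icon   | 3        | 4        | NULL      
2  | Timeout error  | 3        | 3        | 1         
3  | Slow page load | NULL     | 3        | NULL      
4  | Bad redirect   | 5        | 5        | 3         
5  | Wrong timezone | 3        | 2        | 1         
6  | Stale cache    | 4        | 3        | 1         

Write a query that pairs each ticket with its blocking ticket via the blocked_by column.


This is a self-join: tickets is joined to a second copy of itself, matching each row's blocked_by to another row's id. Use LEFT JOIN so rows with blocked_by=NULL are kept.
  - ticket 1 (Missing icon): blocked_by=NULL -> NULL
  - ticket 2 (Timeout error): blocked_by=1 -> Missing icon
  - ticket 3 (Slow page load): blocked_by=NULL -> NULL
  - ticket 4 (Bad redirect): blocked_by=3 -> Slow page load
  - ticket 5 (Wrong timezone): blocked_by=1 -> Missing icon
  - ticket 6 (Stale cache): blocked_by=1 -> Missing icon

SQL:
SELECT a.title AS item, b.title AS blocked_by
FROM tickets a
LEFT JOIN tickets b ON a.blocked_by = b.id

Result:
item           | blocked_by    
---------------+---------------
Missing icon   | NULL          
Timeout error  | Missing icon  
Slow page load | NULL          
Bad redirect   | Slow page load
Wrong timezone | Missing icon  
Stale cache    | Missing icon  


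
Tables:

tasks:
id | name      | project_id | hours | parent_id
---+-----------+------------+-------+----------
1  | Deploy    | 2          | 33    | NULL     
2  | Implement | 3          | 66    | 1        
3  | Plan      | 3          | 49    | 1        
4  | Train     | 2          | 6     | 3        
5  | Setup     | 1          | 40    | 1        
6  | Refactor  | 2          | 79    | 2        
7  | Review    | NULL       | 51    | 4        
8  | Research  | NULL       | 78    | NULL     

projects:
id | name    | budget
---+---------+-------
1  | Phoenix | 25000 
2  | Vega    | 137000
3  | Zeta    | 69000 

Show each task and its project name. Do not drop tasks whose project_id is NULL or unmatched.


LEFT JOIN keeps every row from tasks (the left table); where project_id has no match in projects, the project columns become NULL. Walk through each task:
  - task 1 (Deploy): project_id=2 -> matches Vega
  - task 2 (Implement): project_id=3 -> matches Zeta
  - task 3 (Plan): project_id=3 -> matches Zeta
  - task 4 (Train): project_id=2 -> matches Vega
  - task 5 (Setup): project_id=1 -> matches Phoenix
  - task 6 (Refactor): project_id=2 -> matches Vega
  - task 7 (Review): project_id=NULL, no match -> kept with NULL
  - task 8 (Research): project_id=NULL, no match -> kept with NULL
All 8 rows appear; 2 have NULL project.

SQL:
SELECT a.name, b.name AS project
FROM tasks a
LEFT JOIN projects b ON a.project_id = b.id

Result:
name      | project
----------+--------
Deploy    | Vega   
Implement | Zeta   
Plan      | Zeta   
Train     | Vega   
Setup     | Phoenix
Refactor  | Vega   
Review    | NULL   
Research  | NULL   


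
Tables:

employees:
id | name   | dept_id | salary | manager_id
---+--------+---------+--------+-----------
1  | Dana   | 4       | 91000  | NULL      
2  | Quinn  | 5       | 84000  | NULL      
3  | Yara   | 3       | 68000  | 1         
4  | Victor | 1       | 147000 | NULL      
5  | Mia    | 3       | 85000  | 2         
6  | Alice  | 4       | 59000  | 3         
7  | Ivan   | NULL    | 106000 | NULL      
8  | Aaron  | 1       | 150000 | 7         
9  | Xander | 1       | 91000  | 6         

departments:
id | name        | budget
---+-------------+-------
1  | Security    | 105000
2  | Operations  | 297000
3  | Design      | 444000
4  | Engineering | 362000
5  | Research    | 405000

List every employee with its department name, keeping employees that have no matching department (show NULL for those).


LEFT JOIN keeps every row from employees (the left table); where dept_id has no match in departments, the department columns become NULL. Walk through each employee:
  - employee 1 (Dana): dept_id=4 -> matches Engineering
  - employee 2 (Quinn): dept_id=5 -> matches Research
  - employee 3 (Yara): dept_id=3 -> matches Design
  - employee 4 (Victor): dept_id=1 -> matches Security
  - employee 5 (Mia): dept_id=3 -> matches Design
  - employee 6 (Alice): dept_id=4 -> matches Engineering
  - employee 7 (Ivan): dept_id=NULL, no match -> kept with NULL
  - employee 8 (Aaron): dept_id=1 -> matches Security
  - employee 9 (Xander): dept_id=1 -> matches Security
All 9 rows appear; 1 has NULL department.

SQL:
SELECT a.name, b.name AS department
FROM employees a
LEFT JOIN departments b ON a.dept_id = b.id

Result:
name   | department 
-------+------------
Dana   | Engineering
Quinn  | Research   
Yara   | Design     
Victor | Security   
Mia    | Design     
Alice  | Engineering
Ivan   | NULL       
Aaron  | Security   
Xander | Security   


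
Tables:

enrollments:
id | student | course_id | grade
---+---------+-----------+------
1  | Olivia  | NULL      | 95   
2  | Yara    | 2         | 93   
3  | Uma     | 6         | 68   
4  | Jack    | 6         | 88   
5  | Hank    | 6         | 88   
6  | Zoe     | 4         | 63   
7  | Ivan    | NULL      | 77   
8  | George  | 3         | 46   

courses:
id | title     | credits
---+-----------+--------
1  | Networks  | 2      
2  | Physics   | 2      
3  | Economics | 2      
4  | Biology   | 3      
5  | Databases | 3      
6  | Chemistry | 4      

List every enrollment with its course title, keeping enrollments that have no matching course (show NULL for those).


LEFT JOIN keeps every row from enrollments (the left table); where course_id has no match in courses, the course columns become NULL. Walk through each enrollment:
  - enrollment 1 (Olivia): course_id=NULL, no match -> kept with NULL
  - enrollment 2 (Yara): course_id=2 -> matches Physics
  - enrollment 3 (Uma): course_id=6 -> matches Chemistry
  - enrollment 4 (Jack): course_id=6 -> matches Chemistry
  - enrollment 5 (Hank): course_id=6 -> matches Chemistry
  - enrollment 6 (Zoe): course_id=4 -> matches Biology
  - enrollment 7 (Ivan): course_id=NULL, no match -> kept with NULL
  - enrollment 8 (George): course_id=3 -> matches Economics
All 8 rows appear; 2 have NULL course.

SQL:
SELECT a.student, b.title AS course
FROM enrollments a
LEFT JOIN courses b ON a.course_id = b.id

Result:
student | course   
--------+----------
Olivia  | NULL     
Yara    | Physics  
Uma     | Chemistry
Jack    | Chemistry
Hank    | Chemistry
Zoe     | Biology  
Ivan    | NULL     
George  | Economics


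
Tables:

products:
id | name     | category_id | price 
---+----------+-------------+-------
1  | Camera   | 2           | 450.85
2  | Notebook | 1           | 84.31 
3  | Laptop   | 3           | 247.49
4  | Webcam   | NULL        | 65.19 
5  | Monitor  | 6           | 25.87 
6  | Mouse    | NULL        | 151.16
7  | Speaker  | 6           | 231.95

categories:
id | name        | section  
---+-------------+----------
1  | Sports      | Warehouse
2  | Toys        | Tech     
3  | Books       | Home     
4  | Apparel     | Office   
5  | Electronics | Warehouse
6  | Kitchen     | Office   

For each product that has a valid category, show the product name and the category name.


INNER JOIN keeps only products rows whose category_id matches an id in categories. Walk through each product:
  - product 1 (Camera): category_id=2 -> matches Toys
  - product 2 (Notebook): category_id=1 -> matches Sports
  - product 3 (Laptop): category_id=3 -> matches Books
  - product 4 (Webcam): category_id=NULL, no match -> dropped
  - product 5 (Monitor): category_id=6 -> matches Kitchen
  - product 6 (Mouse): category_id=NULL, no match -> dropped
  - product 7 (Speaker): category_id=6 -> matches Kitchen
So 2 of 7 rows are dropped.

SQL:
SELECT a.name, b.name AS category
FROM products a
INNER JOIN categories b ON a.category_id = b.id

Result:
name     | category
---------+---------
Camera   | Toys    
Notebook | Sports  
Laptop   | Books   
Monitor  | Kitchen 
Speaker  | Kitchen 


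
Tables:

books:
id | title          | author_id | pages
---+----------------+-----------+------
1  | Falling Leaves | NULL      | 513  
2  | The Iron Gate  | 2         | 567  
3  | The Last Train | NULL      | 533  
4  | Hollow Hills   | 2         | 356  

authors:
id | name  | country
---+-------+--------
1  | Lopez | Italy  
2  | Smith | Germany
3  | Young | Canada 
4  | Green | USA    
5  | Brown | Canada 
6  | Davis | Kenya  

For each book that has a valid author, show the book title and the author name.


INNER JOIN keeps only books rows whose author_id matches an id in authors. Walk through each book:
  - book 1 (Falling Leaves): author_id=NULL, no match -> dropped
  - book 2 (The Iron Gate): author_id=2 -> matches Smith
  - book 3 (The Last Train): author_id=NULL, no match -> dropped
  - book 4 (Hollow Hills): author_id=2 -> matches Smith
So 2 of 4 rows are dropped.

SQL:
SELECT a.title, b.name AS author
FROM books a
INNER JOIN authors b ON a.author_id = b.id

Result:
title         | author
--------------+-------
The Iron Gate | Smith 
Hollow Hills  | Smith 


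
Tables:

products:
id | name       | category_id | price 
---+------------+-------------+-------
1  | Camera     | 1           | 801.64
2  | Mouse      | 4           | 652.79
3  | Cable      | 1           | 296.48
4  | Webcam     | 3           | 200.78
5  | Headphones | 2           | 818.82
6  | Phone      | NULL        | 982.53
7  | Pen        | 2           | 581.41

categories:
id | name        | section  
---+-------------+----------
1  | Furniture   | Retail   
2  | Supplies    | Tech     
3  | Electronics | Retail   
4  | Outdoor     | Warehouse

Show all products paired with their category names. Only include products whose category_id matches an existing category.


INNER JOIN keeps only products rows whose category_id matches an id in categories. Walk through each product:
  - product 1 (Camera): category_id=1 -> matches Furniture
  - product 2 (Mouse): category_id=4 -> matches Outdoor
  - product 3 (Cable): category_id=1 -> matches Furniture
  - product 4 (Webcam): category_id=3 -> matches Electronics
  - product 5 (Headphones): category_id=2 -> matches Supplies
  - product 6 (Phone): category_id=NULL, no match -> dropped
  - product 7 (Pen): category_id=2 -> matches Supplies
So 1 of 7 rows is dropped.

SQL:
SELECT a.name, b.name AS category
FROM products a
INNER JOIN categories b ON a.category_id = b.id

Result:
name       | category   
-----------+------------
Camera     | Furniture  
Mouse      | Outdoor    
Cable      | Furniture  
Webcam     | Electronics
Headphones | Supplies   
Pen        | Supplies   


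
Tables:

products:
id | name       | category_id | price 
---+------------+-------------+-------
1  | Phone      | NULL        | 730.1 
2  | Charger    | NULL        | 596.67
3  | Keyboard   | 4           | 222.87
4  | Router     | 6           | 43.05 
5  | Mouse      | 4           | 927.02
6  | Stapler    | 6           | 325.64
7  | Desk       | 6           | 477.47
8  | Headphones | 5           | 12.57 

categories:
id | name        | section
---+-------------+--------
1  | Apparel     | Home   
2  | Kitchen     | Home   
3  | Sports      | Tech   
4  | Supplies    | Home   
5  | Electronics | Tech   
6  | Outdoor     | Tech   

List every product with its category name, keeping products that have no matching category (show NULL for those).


LEFT JOIN keeps every row from products (the left table); where category_id has no match in categories, the category columns become NULL. Walk through each product:
  - product 1 (Phone): category_id=NULL, no match -> kept with NULL
  - product 2 (Charger): category_id=NULL, no match -> kept with NULL
  - product 3 (Keyboard): category_id=4 -> matches Supplies
  - product 4 (Router): category_id=6 -> matches Outdoor
  - product 5 (Mouse): category_id=4 -> matches Supplies
  - product 6 (Stapler): category_id=6 -> matches Outdoor
  - product 7 (Desk): category_id=6 -> matches Outdoor
  - product 8 (Headphones): category_id=5 -> matches Electronics
All 8 rows appear; 2 have NULL category.

SQL:
SELECT a.name, b.name AS category
FROM products a
LEFT JOIN categories b ON a.category_id = b.id

Result:
name       | category   
-----------+------------
Phone      | NULL       
Charger    | NULL       
Keyboard   | Supplies   
Router     | Outdoor    
Mouse      | Supplies   
Stapler    | Outdoor    
Desk       | Outdoor    
Headphones | Electronics


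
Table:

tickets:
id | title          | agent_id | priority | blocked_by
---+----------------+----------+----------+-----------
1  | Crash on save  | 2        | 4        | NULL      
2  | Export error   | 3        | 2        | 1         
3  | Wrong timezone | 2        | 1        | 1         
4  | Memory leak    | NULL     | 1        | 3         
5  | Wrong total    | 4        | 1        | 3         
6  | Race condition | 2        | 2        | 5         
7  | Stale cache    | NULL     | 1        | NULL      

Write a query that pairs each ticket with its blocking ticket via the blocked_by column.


This is a self-join: tickets is joined to a second copy of itself, matching each row's blocked_by to another row's id. Use LEFT JOIN so rows with blocked_by=NULL are kept.
  - ticket 1 (Crash on save): blocked_by=NULL -> NULL
  - ticket 2 (Export error): blocked_by=1 -> Crash on save
  - ticket 3 (Wrong timezone): blocked_by=1 -> Crash on save
  - ticket 4 (Memory leak): blocked_by=3 -> Wrong timezone
  - ticket 5 (Wrong total): blocked_by=3 -> Wrong timezone
  - ticket 6 (Race condition): blocked_by=5 -> Wrong total
  - ticket 7 (Stale cache): blocked_by=NULL -> NULL

SQL:
SELECT a.title AS item, b.title AS blocked_by
FROM tickets a
LEFT JOIN tickets b ON a.blocked_by = b.id

Result:
item           | blocked_by    
---------------+---------------
Crash on save  | NULL          
Export error   | Crash on save 
Wrong timezone | Crash on save 
Memory leak    | Wrong timezone
Wrong total    | Wrong timezone
Race condition | Wrong total   
Stale cache    | NULL          


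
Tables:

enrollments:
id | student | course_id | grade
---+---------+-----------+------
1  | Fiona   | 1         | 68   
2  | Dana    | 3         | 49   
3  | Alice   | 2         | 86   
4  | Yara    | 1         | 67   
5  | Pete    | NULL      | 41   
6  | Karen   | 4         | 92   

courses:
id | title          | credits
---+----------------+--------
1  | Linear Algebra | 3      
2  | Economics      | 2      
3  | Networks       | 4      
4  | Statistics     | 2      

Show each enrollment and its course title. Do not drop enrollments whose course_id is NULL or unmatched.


LEFT JOIN keeps every row from enrollments (the left table); where course_id has no match in courses, the course columns become NULL. Walk through each enrollment:
  - enrollment 1 (Fiona): course_id=1 -> matches Linear Algebra
  - enrollment 2 (Dana): course_id=3 -> matches Networks
  - enrollment 3 (Alice): course_id=2 -> matches Economics
  - enrollment 4 (Yara): course_id=1 -> matches Linear Algebra
  - enrollment 5 (Pete): course_id=NULL, no match -> kept with NULL
  - enrollment 6 (Karen): course_id=4 -> matches Statistics
All 6 rows appear; 1 has NULL course.

SQL:
SELECT a.student, b.title AS course
FROM enrollments a
LEFT JOIN courses b ON a.course_id = b.id

Result:
student | course        
--------+---------------
Fiona   | Linear Algebra
Dana    | Networks      
Alice   | Economics     
Yara    | Linear Algebra
Pete    | NULL          
Karen   | Statistics    


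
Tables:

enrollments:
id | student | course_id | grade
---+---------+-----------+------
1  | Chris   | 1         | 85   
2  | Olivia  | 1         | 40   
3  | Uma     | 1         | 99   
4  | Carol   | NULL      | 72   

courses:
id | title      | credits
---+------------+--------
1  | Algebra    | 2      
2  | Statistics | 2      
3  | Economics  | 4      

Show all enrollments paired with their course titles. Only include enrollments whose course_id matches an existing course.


INNER JOIN keeps only enrollments rows whose course_id matches an id in courses. Walk through each enrollment:
  - enrollment 1 (Chris): course_id=1 -> matches Algebra
  - enrollment 2 (Olivia): course_id=1 -> matches Algebra
  - enrollment 3 (Uma): course_id=1 -> matches Algebra
  - enrollment 4 (Carol): course_id=NULL, no match -> dropped
So 1 of 4 rows is dropped.

SQL:
SELECT a.student, b.title AS course
FROM enrollments a
INNER JOIN courses b ON a.course_id = b.id

Result:
student | course 
--------+--------
Chris   | Algebra
Olivia  | Algebra
Uma     | Algebra


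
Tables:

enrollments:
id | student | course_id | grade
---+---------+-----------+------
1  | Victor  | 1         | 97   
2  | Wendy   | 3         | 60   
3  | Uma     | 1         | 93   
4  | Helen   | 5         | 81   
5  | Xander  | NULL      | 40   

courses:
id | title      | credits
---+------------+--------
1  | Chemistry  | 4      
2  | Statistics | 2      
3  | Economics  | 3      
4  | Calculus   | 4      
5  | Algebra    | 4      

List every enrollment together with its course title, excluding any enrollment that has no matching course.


INNER JOIN keeps only enrollments rows whose course_id matches an id in courses. Walk through each enrollment:
  - enrollment 1 (Victor): course_id=1 -> matches Chemistry
  - enrollment 2 (Wendy): course_id=3 -> matches Economics
  - enrollment 3 (Uma): course_id=1 -> matches Chemistry
  - enrollment 4 (Helen): course_id=5 -> matches Algebra
  - enrollment 5 (Xander): course_id=NULL, no match -> dropped
So 1 of 5 rows is dropped.

SQL:
SELECT a.student, b.title AS course
FROM enrollments a
INNER JOIN courses b ON a.course_id = b.id

Result:
student | course   
--------+----------
Victor  | Chemistry
Wendy   | Economics
Uma     | Chemistry
Helen   | Algebra  


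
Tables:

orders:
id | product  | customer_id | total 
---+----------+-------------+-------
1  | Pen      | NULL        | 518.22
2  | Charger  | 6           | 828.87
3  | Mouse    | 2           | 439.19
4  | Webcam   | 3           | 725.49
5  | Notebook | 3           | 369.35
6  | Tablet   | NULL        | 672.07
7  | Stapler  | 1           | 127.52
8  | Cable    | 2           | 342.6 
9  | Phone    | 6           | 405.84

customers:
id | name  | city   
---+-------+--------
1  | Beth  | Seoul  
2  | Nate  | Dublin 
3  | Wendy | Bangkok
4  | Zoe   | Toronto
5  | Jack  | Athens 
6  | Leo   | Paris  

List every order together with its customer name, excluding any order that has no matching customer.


INNER JOIN keeps only orders rows whose customer_id matches an id in customers. Walk through each order:
  - order 1 (Pen): customer_id=NULL, no match -> dropped
  - order 2 (Charger): customer_id=6 -> matches Leo
  - order 3 (Mouse): customer_id=2 -> matches Nate
  - order 4 (Webcam): customer_id=3 -> matches Wendy
  - order 5 (Notebook): customer_id=3 -> matches Wendy
  - order 6 (Tablet): customer_id=NULL, no match -> dropped
  - order 7 (Stapler): customer_id=1 -> matches Beth
  - order 8 (Cable): customer_id=2 -> matches Nate
  - order 9 (Phone): customer_id=6 -> matches Leo
So 2 of 9 rows are dropped.

SQL:
SELECT a.product, b.name AS customer
FROM orders a
INNER JOIN customers b ON a.customer_id = b.id

Result:
product  | customer
---------+---------
Charger  | Leo     
Mouse    | Nate    
Webcam   | Wendy   
Notebook | Wendy   
Stapler  | Beth    
Cable    | Nate    
Phone    | Leo     


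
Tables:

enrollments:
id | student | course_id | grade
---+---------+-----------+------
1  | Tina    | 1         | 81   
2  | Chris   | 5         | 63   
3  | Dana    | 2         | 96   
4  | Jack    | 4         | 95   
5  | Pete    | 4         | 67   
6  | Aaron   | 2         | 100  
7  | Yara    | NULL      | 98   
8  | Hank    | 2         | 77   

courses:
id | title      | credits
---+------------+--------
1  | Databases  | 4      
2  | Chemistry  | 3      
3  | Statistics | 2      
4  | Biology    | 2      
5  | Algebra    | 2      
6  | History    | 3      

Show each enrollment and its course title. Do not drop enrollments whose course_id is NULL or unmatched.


LEFT JOIN keeps every row from enrollments (the left table); where course_id has no match in courses, the course columns become NULL. Walk through each enrollment:
  - enrollment 1 (Tina): course_id=1 -> matches Databases
  - enrollment 2 (Chris): course_id=5 -> matches Algebra
  - enrollment 3 (Dana): course_id=2 -> matches Chemistry
  - enrollment 4 (Jack): course_id=4 -> matches Biology
  - enrollment 5 (Pete): course_id=4 -> matches Biology
  - enrollment 6 (Aaron): course_id=2 -> matches Chemistry
  - enrollment 7 (Yara): course_id=NULL, no match -> kept with NULL
  - enrollment 8 (Hank): course_id=2 -> matches Chemistry
All 8 rows appear; 1 has NULL course.

SQL:
SELECT a.student, b.title AS course
FROM enrollments a
LEFT JOIN courses b ON a.course_id = b.id

Result:
student | course   
--------+----------
Tina    | Databases
Chris   | Algebra  
Dana    | Chemistry
Jack    | Biology  
Pete    | Biology  
Aaron   | Chemistry
Yara    | NULL     
Hank    | Chemistry


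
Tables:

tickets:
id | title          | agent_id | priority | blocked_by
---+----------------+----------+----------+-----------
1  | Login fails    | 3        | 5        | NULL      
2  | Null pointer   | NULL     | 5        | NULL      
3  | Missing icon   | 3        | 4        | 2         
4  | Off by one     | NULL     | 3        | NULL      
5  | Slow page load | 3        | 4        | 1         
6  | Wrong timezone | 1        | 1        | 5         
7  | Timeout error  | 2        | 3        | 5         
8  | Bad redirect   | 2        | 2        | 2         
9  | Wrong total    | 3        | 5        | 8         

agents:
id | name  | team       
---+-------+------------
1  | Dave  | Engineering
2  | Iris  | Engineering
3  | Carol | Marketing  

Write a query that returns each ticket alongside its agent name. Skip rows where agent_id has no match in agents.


INNER JOIN keeps only tickets rows whose agent_id matches an id in agents. Walk through each ticket:
  - ticket 1 (Login fails): agent_id=3 -> matches Carol
  - ticket 2 (Null pointer): agent_id=NULL, no match -> dropped
  - ticket 3 (Missing icon): agent_id=3 -> matches Carol
  - ticket 4 (Off by one): agent_id=NULL, no match -> dropped
  - ticket 5 (Slow page load): agent_id=3 -> matches Carol
  - ticket 6 (Wrong timezone): agent_id=1 -> matches Dave
  - ticket 7 (Timeout error): agent_id=2 -> matches Iris
  - ticket 8 (Bad redirect): agent_id=2 -> matches Iris
  - ticket 9 (Wrong total): agent_id=3 -> matches Carol
So 2 of 9 rows are dropped.

SQL:
SELECT a.title, b.name AS agent
FROM tickets a
INNER JOIN agents b ON a.agent_id = b.id

Result:
title          | agent
---------------+------
Login fails    | Carol
Missing icon   | Carol
Slow page load | Carol
Wrong timezone | Dave 
Timeout error  | Iris 
Bad redirect   | Iris 
Wrong total    | Carol


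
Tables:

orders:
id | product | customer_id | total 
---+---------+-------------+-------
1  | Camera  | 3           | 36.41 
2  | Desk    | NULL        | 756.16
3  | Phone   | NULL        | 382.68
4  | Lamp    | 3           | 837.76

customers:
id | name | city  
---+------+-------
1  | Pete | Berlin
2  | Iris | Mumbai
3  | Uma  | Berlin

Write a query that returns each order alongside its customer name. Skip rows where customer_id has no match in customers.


INNER JOIN keeps only orders rows whose customer_id matches an id in customers. Walk through each order:
  - order 1 (Camera): customer_id=3 -> matches Uma
  - order 2 (Desk): customer_id=NULL, no match -> dropped
  - order 3 (Phone): customer_id=NULL, no match -> dropped
  - order 4 (Lamp): customer_id=3 -> matches Uma
So 2 of 4 rows are dropped.

SQL:
SELECT a.product, b.name AS customer
FROM orders a
INNER JOIN customers b ON a.customer_id = b.id

Result:
product | customer
--------+---------
Camera  | Uma     
Lamp    | Uma     


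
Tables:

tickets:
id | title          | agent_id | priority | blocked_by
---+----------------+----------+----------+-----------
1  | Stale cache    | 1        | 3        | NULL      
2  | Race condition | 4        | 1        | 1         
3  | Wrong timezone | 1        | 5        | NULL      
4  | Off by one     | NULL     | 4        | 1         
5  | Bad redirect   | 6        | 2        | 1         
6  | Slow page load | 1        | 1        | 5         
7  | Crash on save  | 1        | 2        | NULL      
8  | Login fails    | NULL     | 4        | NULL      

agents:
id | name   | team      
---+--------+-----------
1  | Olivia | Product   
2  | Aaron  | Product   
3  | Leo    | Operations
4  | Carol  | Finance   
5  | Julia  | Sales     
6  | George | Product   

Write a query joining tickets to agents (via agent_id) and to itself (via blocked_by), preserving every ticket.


Two LEFT JOINs from the same base table tickets: one to agents via agent_id, one to tickets itself via blocked_by. Both are LEFT so every ticket is preserved.
Match against agents:
  - ticket 1 (Stale cache): agent_id=1 -> matches Olivia
  - ticket 2 (Race condition): agent_id=4 -> matches Carol
  - ticket 3 (Wrong timezone): agent_id=1 -> matches Olivia
  - ticket 4 (Off by one): agent_id=NULL, no match -> kept with NULL
  - ticket 5 (Bad redirect): agent_id=6 -> matches George
  - ticket 6 (Slow page load): agent_id=1 -> matches Olivia
  - ticket 7 (Crash on save): agent_id=1 -> matches Olivia
  - ticket 8 (Login fails): agent_id=NULL, no match -> kept with NULL
Match against tickets (self):
  - ticket 1 (Stale cache): blocked_by=NULL -> NULL
  - ticket 2 (Race condition): blocked_by=1 -> Stale cache
  - ticket 3 (Wrong timezone): blocked_by=NULL -> NULL
  - ticket 4 (Off by one): blocked_by=1 -> Stale cache
  - ticket 5 (Bad redirect): blocked_by=1 -> Stale cache
  - ticket 6 (Slow page load): blocked_by=5 -> Bad redirect
  - ticket 7 (Crash on save): blocked_by=NULL -> NULL
  - ticket 8 (Login fails): blocked_by=NULL -> NULL

SQL:
SELECT a.title, b.name AS agent, c.title AS blocked_by
FROM tickets a
LEFT JOIN agents b ON a.agent_id = b.id
LEFT JOIN tickets c ON a.blocked_by = c.id

Result:
title          | agent  | blocked_by  
---------------+--------+-------------
Stale cache    | Olivia | NULL        
Race condition | Carol  | Stale cache 
Wrong timezone | Olivia | NULL        
Off by one     | NULL   | Stale cache 
Bad redirect   | George | Stale cache 
Slow page load | Olivia | Bad redirect
Crash on save  | Olivia | NULL        
Login fails    | NULL   | NULL        


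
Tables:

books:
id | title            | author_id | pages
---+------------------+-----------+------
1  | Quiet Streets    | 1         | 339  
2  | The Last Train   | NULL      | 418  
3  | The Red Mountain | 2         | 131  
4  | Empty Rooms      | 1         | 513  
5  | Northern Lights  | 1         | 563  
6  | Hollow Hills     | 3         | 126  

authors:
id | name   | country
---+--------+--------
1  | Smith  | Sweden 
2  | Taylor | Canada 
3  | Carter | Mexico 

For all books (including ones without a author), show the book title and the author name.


LEFT JOIN keeps every row from books (the left table); where author_id has no match in authors, the author columns become NULL. Walk through each book:
  - book 1 (Quiet Streets): author_id=1 -> matches Smith
  - book 2 (The Last Train): author_id=NULL, no match -> kept with NULL
  - book 3 (The Red Mountain): author_id=2 -> matches Taylor
  - book 4 (Empty Rooms): author_id=1 -> matches Smith
  - book 5 (Northern Lights): author_id=1 -> matches Smith
  - book 6 (Hollow Hills): author_id=3 -> matches Carter
All 6 rows appear; 1 has NULL author.

SQL:
SELECT a.title, b.name AS author
FROM books a
LEFT JOIN authors b ON a.author_id = b.id

Result:
title            | author
-----------------+-------
Quiet Streets    | Smith 
The Last Train   | NULL  
The Red Mountain | Taylor
Empty Rooms      | Smith 
Northern Lights  | Smith 
Hollow Hills     | Carter


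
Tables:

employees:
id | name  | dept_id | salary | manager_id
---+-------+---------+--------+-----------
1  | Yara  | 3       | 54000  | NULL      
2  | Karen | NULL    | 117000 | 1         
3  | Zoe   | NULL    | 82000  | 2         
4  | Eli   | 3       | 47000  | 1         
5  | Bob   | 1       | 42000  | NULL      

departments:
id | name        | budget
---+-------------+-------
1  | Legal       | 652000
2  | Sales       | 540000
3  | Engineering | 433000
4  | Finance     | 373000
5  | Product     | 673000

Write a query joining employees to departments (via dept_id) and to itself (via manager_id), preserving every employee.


Two LEFT JOINs from the same base table employees: one to departments via dept_id, one to employees itself via manager_id. Both are LEFT so every employee is preserved.
Match against departments:
  - employee 1 (Yara): dept_id=3 -> matches Engineering
  - employee 2 (Karen): dept_id=NULL, no match -> kept with NULL
  - employee 3 (Zoe): dept_id=NULL, no match -> kept with NULL
  - employee 4 (Eli): dept_id=3 -> matches Engineering
  - employee 5 (Bob): dept_id=1 -> matches Legal
Match against employees (self):
  - employee 1 (Yara): manager_id=NULL -> NULL
  - employee 2 (Karen): manager_id=1 -> Yara
  - employee 3 (Zoe): manager_id=2 -> Karen
  - employee 4 (Eli): manager_id=1 -> Yara
  - employee 5 (Bob): manager_id=NULL -> NULL

SQL:
SELECT a.name, b.name AS department, c.name AS manager
FROM employees a
LEFT JOIN departments b ON a.dept_id = b.id
LEFT JOIN employees c ON a.manager_id = c.id

Result:
name  | department  | manager
------+-------------+--------
Yara  | Engineering | NULL   
Karen | NULL        | Yara   
Zoe   | NULL        | Karen  
Eli   | Engineering | Yara   
Bob   | Legal       | NULL   


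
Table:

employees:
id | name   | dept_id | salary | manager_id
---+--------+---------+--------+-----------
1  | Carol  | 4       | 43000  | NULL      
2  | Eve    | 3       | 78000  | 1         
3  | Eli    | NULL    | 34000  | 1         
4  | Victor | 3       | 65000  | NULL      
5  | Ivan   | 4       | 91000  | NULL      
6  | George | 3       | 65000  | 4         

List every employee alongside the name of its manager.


This is a self-join: employees is joined to a second copy of itself, matching each row's manager_id to another row's id. Use LEFT JOIN so rows with manager_id=NULL are kept.
  - employee 1 (Carol): manager_id=NULL -> NULL
  - employee 2 (Eve): manager_id=1 -> Carol
  - employee 3 (Eli): manager_id=1 -> Carol
  - employee 4 (Victor): manager_id=NULL -> NULL
  - employee 5 (Ivan): manager_id=NULL -> NULL
  - employee 6 (George): manager_id=4 -> Victor

SQL:
SELECT a.name AS item, b.name AS manager
FROM employees a
LEFT JOIN employees b ON a.manager_id = b.id

Result:
item   | manager
-------+--------
Carol  | NULL   
Eve    | Carol  
Eli    | Carol  
Victor | NULL   
Ivan   | NULL   
George | Victor 


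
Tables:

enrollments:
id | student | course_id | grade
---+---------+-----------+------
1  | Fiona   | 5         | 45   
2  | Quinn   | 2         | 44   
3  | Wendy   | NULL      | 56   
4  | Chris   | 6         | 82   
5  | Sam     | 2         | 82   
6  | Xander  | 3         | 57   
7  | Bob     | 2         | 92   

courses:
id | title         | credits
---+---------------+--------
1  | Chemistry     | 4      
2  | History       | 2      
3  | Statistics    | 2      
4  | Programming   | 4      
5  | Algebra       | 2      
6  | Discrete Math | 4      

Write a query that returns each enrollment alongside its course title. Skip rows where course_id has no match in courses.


INNER JOIN keeps only enrollments rows whose course_id matches an id in courses. Walk through each enrollment:
  - enrollment 1 (Fiona): course_id=5 -> matches Algebra
  - enrollment 2 (Quinn): course_id=2 -> matches History
  - enrollment 3 (Wendy): course_id=NULL, no match -> dropped
  - enrollment 4 (Chris): course_id=6 -> matches Discrete Math
  - enrollment 5 (Sam): course_id=2 -> matches History
  - enrollment 6 (Xander): course_id=3 -> matches Statistics
  - enrollment 7 (Bob): course_id=2 -> matches History
So 1 of 7 rows is dropped.

SQL:
SELECT a.student, b.title AS course
FROM enrollments a
INNER JOIN courses b ON a.course_id = b.id

Result:
student | course       
--------+--------------
Fiona   | Algebra      
Quinn   | History      
Chris   | Discrete Math
Sam     | History      
Xander  | Statistics   
Bob     | History      


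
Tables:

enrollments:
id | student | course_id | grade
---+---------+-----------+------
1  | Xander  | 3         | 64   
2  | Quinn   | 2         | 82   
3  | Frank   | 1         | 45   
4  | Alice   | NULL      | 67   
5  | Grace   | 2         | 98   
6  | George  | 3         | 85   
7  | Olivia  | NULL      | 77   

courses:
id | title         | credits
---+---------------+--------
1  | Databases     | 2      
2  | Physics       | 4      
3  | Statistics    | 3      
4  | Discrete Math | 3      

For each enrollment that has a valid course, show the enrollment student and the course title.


INNER JOIN keeps only enrollments rows whose course_id matches an id in courses. Walk through each enrollment:
  - enrollment 1 (Xander): course_id=3 -> matches Statistics
  - enrollment 2 (Quinn): course_id=2 -> matches Physics
  - enrollment 3 (Frank): course_id=1 -> matches Databases
  - enrollment 4 (Alice): course_id=NULL, no match -> dropped
  - enrollment 5 (Grace): course_id=2 -> matches Physics
  - enrollment 6 (George): course_id=3 -> matches Statistics
  - enrollment 7 (Olivia): course_id=NULL, no match -> dropped
So 2 of 7 rows are dropped.

SQL:
SELECT a.student, b.title AS course
FROM enrollments a
INNER JOIN courses b ON a.course_id = b.id

Result:
student | course    
--------+-----------
Xander  | Statistics
Quinn   | Physics   
Frank   | Databases 
Grace   | Physics   
George  | Statistics


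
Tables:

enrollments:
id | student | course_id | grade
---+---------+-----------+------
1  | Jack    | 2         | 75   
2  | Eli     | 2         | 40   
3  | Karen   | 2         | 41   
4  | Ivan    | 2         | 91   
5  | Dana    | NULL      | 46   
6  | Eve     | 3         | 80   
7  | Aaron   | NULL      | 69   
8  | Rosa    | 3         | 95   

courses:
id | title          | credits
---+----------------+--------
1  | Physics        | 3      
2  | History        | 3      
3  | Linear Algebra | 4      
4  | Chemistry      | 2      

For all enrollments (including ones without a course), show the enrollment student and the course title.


LEFT JOIN keeps every row from enrollments (the left table); where course_id has no match in courses, the course columns become NULL. Walk through each enrollment:
  - enrollment 1 (Jack): course_id=2 -> matches History
  - enrollment 2 (Eli): course_id=2 -> matches History
  - enrollment 3 (Karen): course_id=2 -> matches History
  - enrollment 4 (Ivan): course_id=2 -> matches History
  - enrollment 5 (Dana): course_id=NULL, no match -> kept with NULL
  - enrollment 6 (Eve): course_id=3 -> matches Linear Algebra
  - enrollment 7 (Aaron): course_id=NULL, no match -> kept with NULL
  - enrollment 8 (Rosa): course_id=3 -> matches Linear Algebra
All 8 rows appear; 2 have NULL course.

SQL:
SELECT a.student, b.title AS course
FROM enrollments a
LEFT JOIN courses b ON a.course_id = b.id

Result:
student | course        
--------+---------------
Jack    | History       
Eli     | History       
Karen   | History       
Ivan    | History       
Dana    | NULL          
Eve     | Linear Algebra
Aaron   | NULL          
Rosa    | Linear Algebra


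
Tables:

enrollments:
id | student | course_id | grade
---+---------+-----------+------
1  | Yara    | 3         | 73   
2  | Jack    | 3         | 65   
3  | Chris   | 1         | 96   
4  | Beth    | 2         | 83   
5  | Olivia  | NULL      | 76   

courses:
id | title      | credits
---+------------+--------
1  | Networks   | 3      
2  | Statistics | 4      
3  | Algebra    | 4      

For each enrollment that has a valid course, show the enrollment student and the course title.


INNER JOIN keeps only enrollments rows whose course_id matches an id in courses. Walk through each enrollment:
  - enrollment 1 (Yara): course_id=3 -> matches Algebra
  - enrollment 2 (Jack): course_id=3 -> matches Algebra
  - enrollment 3 (Chris): course_id=1 -> matches Networks
  - enrollment 4 (Beth): course_id=2 -> matches Statistics
  - enrollment 5 (Olivia): course_id=NULL, no match -> dropped
So 1 of 5 rows is dropped.

SQL:
SELECT a.student, b.title AS course
FROM enrollments a
INNER JOIN courses b ON a.course_id = b.id

Result:
student | course    
--------+-----------
Yara    | Algebra   
Jack    | Algebra   
Chris   | Networks  
Beth    | Statistics
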